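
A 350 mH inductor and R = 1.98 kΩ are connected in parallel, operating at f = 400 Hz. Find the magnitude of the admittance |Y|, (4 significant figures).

1.244 mS

ω = 2πf = 2513 rad/s
X_L = ωL = 879.6 Ω
Parallel: admittances add. Y = 1/R + 1/(jωL)
Y = (0.0005051 − j0.001137) S
|Y| = 0.001244 S → |Z| = 1/|Y| = 803.9 Ω, ∠Z = −∠Y = 66.05°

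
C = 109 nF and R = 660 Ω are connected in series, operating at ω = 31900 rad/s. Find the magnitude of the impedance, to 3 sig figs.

720 Ω

X_C = 1/(ωC) = 288 Ω
Z = 660 − j288 Ω
|Z| = √(660² + 288²) = 720 Ω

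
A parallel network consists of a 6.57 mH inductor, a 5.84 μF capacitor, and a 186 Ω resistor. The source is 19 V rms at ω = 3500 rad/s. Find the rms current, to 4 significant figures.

449.7 mA

X_L = ωL = 23.00 Ω
X_C = 1/(ωC) = 48.92 Ω
Parallel: admittances add. Y = 1/R + 1/(jωL) + jωC
Y = (0.005376 − j0.02305) S
|Y| = 0.02367 S → |Z| = 1/|Y| = 42.25 Ω, ∠Z = −∠Y = 76.87°
I = V/|Z| = 19/42.25 = 449.7 mA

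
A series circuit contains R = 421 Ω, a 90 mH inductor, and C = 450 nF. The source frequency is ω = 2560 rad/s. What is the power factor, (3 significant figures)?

X_L = ωL = 230 Ω
X_C = 1/(ωC) = 868 Ω
Net reactance X = X_L − X_C = -638 Ω
Z = 421 − j638 Ω
|Z| = √(421² + 638²) = 764 Ω
∠Z = arctan(-638/421) = -56.6°
cos φ = cos(-56.6°) = 0.551

0.551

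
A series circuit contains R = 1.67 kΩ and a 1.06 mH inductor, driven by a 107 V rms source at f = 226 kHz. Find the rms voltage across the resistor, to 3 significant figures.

79.5 V

ω = 2πf = 1.42e+06 rad/s
X_L = ωL = 1510 Ω
Z = 1670 + j1510 Ω
|Z| = √(1670² + 1510²) = 2250 Ω
I = V/|Z| = 47.6 mA
V_R = I·|Z_R| = 0.0476 × 1670 = 79.5 V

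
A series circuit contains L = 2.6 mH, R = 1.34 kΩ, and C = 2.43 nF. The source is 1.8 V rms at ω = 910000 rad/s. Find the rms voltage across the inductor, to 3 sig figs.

1.82 V

X_L = ωL = 2370 Ω
X_C = 1/(ωC) = 452 Ω
Net reactance X = X_L − X_C = 1910 Ω
Z = 1340 + j1910 Ω
|Z| = √(1340² + 1910²) = 2340 Ω
I = V/|Z| = 770 μA
V_L = I·|Z_L| = 0.000770 × 2370 = 1.82 V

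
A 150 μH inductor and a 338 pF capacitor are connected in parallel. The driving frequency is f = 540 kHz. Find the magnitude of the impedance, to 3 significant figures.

1220 Ω

ω = 2πf = 3.393e+06 rad/s
X_L = ωL = 509 Ω
X_C = 1/(ωC) = 872 Ω
Parallel: admittances add. Y = 1/(jωL) + jωC
Y = (0 − j0.000818) S
|Y| = 0.000818 S → |Z| = 1/|Y| = 1220 Ω, ∠Z = −∠Y = 90.0°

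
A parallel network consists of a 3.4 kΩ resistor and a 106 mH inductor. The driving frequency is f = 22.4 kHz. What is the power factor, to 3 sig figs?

ω = 2πf = 140700 rad/s
X_L = ωL = 14900 Ω
Parallel: admittances add. Y = 1/R + 1/(jωL)
Y = (0.000294 − j6.7e-05) S
|Y| = 0.000302 S → |Z| = 1/|Y| = 3320 Ω, ∠Z = −∠Y = 12.8°
cos φ = cos(12.8°) = 0.975

0.975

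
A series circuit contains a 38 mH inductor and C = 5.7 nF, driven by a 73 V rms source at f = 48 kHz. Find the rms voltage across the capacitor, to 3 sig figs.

3.90 V

ω = 2πf = 301600 rad/s
X_L = ωL = 11500 Ω
X_C = 1/(ωC) = 582 Ω
Net reactance X = X_L − X_C = 10900 Ω
Z = j10900 Ω
|Z| = √(0² + 10900²) = 10900 Ω
I = V/|Z| = 6.71 mA
V_C = I·|Z_C| = 0.00671 × 582 = 3.90 V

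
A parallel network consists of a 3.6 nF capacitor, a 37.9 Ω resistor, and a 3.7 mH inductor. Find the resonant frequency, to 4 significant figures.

ω₀ = 1/√(LC) = 1/√(0.0037 × 3.6e-09) = 274000 rad/s
f₀ = ω₀/(2π) = 43.61 kHz

43.61 kHz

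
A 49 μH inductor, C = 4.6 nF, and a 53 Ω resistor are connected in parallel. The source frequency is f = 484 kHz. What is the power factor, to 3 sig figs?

ω = 2πf = 3.041e+06 rad/s
X_L = ωL = 149 Ω
X_C = 1/(ωC) = 71.5 Ω
Parallel: admittances add. Y = 1/R + 1/(jωL) + jωC
Y = (0.0189 + j0.00728) S
|Y| = 0.0202 S → |Z| = 1/|Y| = 49.4 Ω, ∠Z = −∠Y = -21.1°
cos φ = cos(-21.1°) = 0.933

0.933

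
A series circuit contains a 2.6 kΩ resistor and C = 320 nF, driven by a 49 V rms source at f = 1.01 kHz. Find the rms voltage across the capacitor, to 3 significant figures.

9.12 V

ω = 2πf = 6346 rad/s
X_C = 1/(ωC) = 492 Ω
Z = 2600 − j492 Ω
|Z| = √(2600² + 492²) = 2650 Ω
I = V/|Z| = 18.5 mA
V_C = I·|Z_C| = 0.0185 × 492 = 9.12 V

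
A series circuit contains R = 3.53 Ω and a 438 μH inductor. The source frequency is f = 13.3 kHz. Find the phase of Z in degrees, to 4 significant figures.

84.49°

ω = 2πf = 83570 rad/s
X_L = ωL = 36.60 Ω
Z = 3.530 + j36.60 Ω
|Z| = √(3.530² + 36.60²) = 36.77 Ω
∠Z = arctan(36.60/3.530) = 84.49°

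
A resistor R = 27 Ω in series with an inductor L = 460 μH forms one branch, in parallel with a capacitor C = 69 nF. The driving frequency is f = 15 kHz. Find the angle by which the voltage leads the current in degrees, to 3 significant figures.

44.3°

ω = 2πf = 94250 rad/s
X_L = ωL = 43.4 Ω
X_C = 1/(ωC) = 154 Ω
Branch 1 (R+jX_L): Z₁ = 27.0 + j43.4 Ω, |Z₁| = 51.1 Ω
Branch 2 (−jX_C): Z₂ = −j154 Ω
Parallel: Z = Z₁Z₂/(Z₁+Z₂), |Z| = 69.1 Ω, ∠Z = 44.3°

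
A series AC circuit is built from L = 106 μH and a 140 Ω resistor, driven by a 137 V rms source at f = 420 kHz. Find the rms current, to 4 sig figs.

ω = 2πf = 2.639e+06 rad/s
X_L = ωL = 279.7 Ω
Z = 140.0 + j279.7 Ω
|Z| = √(140.0² + 279.7²) = 312.8 Ω
I = V/|Z| = 137/312.8 = 438.0 mA

438.0 mA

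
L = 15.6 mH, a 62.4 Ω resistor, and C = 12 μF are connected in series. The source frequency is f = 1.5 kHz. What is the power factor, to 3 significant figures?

0.412

ω = 2πf = 9425 rad/s
X_L = ωL = 147 Ω
X_C = 1/(ωC) = 8.84 Ω
Net reactance X = X_L − X_C = 138 Ω
Z = 62.4 + j138 Ω
|Z| = √(62.4² + 138²) = 152 Ω
∠Z = arctan(138/62.4) = 65.7°
cos φ = cos(65.7°) = 0.412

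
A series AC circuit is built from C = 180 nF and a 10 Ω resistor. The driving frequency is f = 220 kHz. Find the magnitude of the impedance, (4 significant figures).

10.78 Ω

ω = 2πf = 1.382e+06 rad/s
X_C = 1/(ωC) = 4.019 Ω
Z = 10.00 − j4.019 Ω
|Z| = √(10.00² + 4.019²) = 10.78 Ω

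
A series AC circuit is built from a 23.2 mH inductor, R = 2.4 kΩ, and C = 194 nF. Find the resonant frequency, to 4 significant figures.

2.372 kHz

ω₀ = 1/√(LC) = 1/√(0.0232 × 1.94e-07) = 14910 rad/s
f₀ = ω₀/(2π) = 2.372 kHz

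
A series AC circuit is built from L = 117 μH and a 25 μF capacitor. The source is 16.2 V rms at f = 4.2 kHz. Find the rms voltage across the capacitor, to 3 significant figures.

ω = 2πf = 26390 rad/s
X_L = ωL = 3.09 Ω
X_C = 1/(ωC) = 1.52 Ω
Net reactance X = X_L − X_C = 1.57 Ω
Z = j1.57 Ω
|Z| = √(0² + 1.57²) = 1.57 Ω
I = V/|Z| = 10.3 A
V_C = I·|Z_C| = 10.3 × 1.52 = 15.6 V

15.6 V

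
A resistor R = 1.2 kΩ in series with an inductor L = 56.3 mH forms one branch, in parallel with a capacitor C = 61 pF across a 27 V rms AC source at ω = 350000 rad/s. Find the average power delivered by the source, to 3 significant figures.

X_L = ωL = 19700 Ω
X_C = 1/(ωC) = 46800 Ω
Branch 1 (R+jX_L): Z₁ = 1200 + j19700 Ω, |Z₁| = 19700 Ω
Branch 2 (−jX_C): Z₂ = −j46800 Ω
Parallel: Z = Z₁Z₂/(Z₁+Z₂), |Z| = 34000 Ω, ∠Z = 84.0°
I = V/|Z| = 793 μA
P = VI cos φ = 27 × 0.000793 × cos(84.0°) = 2.24 mW

2.24 mW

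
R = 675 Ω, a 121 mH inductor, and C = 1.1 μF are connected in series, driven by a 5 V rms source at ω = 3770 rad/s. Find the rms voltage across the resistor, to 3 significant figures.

4.76 V

X_L = ωL = 456 Ω
X_C = 1/(ωC) = 241 Ω
Net reactance X = X_L − X_C = 215 Ω
Z = 675 + j215 Ω
|Z| = √(675² + 215²) = 708 Ω
I = V/|Z| = 7.06 mA
V_R = I·|Z_R| = 0.00706 × 675 = 4.76 V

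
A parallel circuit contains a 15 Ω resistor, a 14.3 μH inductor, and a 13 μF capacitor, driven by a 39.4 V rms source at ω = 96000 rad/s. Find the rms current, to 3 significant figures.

X_L = ωL = 1.37 Ω
X_C = 1/(ωC) = 0.801 Ω
Parallel: admittances add. Y = 1/R + 1/(jωL) + jωC
Y = (0.0667 + j0.520) S
|Y| = 0.524 S → |Z| = 1/|Y| = 1.91 Ω, ∠Z = −∠Y = -82.7°
I = V/|Z| = 39.4/1.91 = 20.6 A

20.6 A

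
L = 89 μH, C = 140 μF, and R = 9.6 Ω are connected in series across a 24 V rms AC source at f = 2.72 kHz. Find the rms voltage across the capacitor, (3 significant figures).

ω = 2πf = 17090 rad/s
X_L = ωL = 1.52 Ω
X_C = 1/(ωC) = 0.418 Ω
Net reactance X = X_L − X_C = 1.10 Ω
Z = 9.60 + j1.10 Ω
|Z| = √(9.60² + 1.10²) = 9.66 Ω
I = V/|Z| = 2.48 A
V_C = I·|Z_C| = 2.48 × 0.418 = 1.04 V

1.04 V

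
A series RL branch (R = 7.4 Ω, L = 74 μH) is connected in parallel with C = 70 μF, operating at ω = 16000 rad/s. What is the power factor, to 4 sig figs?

0.1190

X_L = ωL = 1.184 Ω
X_C = 1/(ωC) = 0.8929 Ω
Branch 1 (R+jX_L): Z₁ = 7.400 + j1.184 Ω, |Z₁| = 7.494 Ω
Branch 2 (−jX_C): Z₂ = −j0.8929 Ω
Parallel: Z = Z₁Z₂/(Z₁+Z₂), |Z| = 0.9035 Ω, ∠Z = -83.16°
cos φ = cos(-83.16°) = 0.1190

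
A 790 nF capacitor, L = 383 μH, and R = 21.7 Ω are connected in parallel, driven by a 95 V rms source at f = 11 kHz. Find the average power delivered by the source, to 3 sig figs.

ω = 2πf = 69120 rad/s
X_L = ωL = 26.5 Ω
X_C = 1/(ωC) = 18.3 Ω
Parallel: admittances add. Y = 1/R + 1/(jωL) + jωC
Y = (0.0461 + j0.0168) S
|Y| = 0.0491 S → |Z| = 1/|Y| = 20.4 Ω, ∠Z = −∠Y = -20.1°
I = V/|Z| = 4.66 A
P = VI cos φ = 95 × 4.66 × cos(-20.1°) = 416 W

416 W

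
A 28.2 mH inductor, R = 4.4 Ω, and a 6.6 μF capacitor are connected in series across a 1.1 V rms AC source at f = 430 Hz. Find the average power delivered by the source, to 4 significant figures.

12.56 mW

ω = 2πf = 2702 rad/s
X_L = ωL = 76.19 Ω
X_C = 1/(ωC) = 56.08 Ω
Net reactance X = X_L − X_C = 20.11 Ω
Z = 4.400 + j20.11 Ω
|Z| = √(4.400² + 20.11²) = 20.59 Ω
∠Z = arctan(20.11/4.400) = 77.66°
I = V/|Z| = 53.44 mA
P = VI cos φ = 1.1 × 0.05344 × cos(77.66°) = 12.56 mW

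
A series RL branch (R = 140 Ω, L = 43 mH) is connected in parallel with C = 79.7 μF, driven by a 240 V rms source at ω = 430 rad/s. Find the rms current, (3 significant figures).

8.18 A

X_L = ωL = 18.5 Ω
X_C = 1/(ωC) = 29.2 Ω
Branch 1 (R+jX_L): Z₁ = 140 + j18.5 Ω, |Z₁| = 141 Ω
Branch 2 (−jX_C): Z₂ = −j29.2 Ω
Parallel: Z = Z₁Z₂/(Z₁+Z₂), |Z| = 29.3 Ω, ∠Z = -78.1°
I = V/|Z| = 240/29.3 = 8.18 A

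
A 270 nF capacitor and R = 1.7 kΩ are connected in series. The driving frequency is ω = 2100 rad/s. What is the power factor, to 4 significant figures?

X_C = 1/(ωC) = 1764 Ω
Z = 1700 − j1764 Ω
|Z| = √(1700² + 1764²) = 2450 Ω
∠Z = arctan(-1764/1700) = -46.05°
cos φ = cos(-46.05°) = 0.6940

0.6940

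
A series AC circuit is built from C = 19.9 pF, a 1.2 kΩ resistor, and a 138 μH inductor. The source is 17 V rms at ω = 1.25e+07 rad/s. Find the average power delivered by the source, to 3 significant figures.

X_L = ωL = 1720 Ω
X_C = 1/(ωC) = 4020 Ω
Net reactance X = X_L − X_C = -2300 Ω
Z = 1200 − j2300 Ω
|Z| = √(1200² + 2300²) = 2590 Ω
∠Z = arctan(-2300/1200) = -62.4°
I = V/|Z| = 6.56 mA
P = VI cos φ = 17 × 0.00656 × cos(-62.4°) = 51.7 mW

51.7 mW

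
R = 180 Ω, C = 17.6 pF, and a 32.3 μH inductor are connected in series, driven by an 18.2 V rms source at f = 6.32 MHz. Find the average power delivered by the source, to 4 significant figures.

1.097 W

ω = 2πf = 3.971e+07 rad/s
X_L = ωL = 1283 Ω
X_C = 1/(ωC) = 1431 Ω
Net reactance X = X_L − X_C = -148.2 Ω
Z = 180.0 − j148.2 Ω
|Z| = √(180.0² + 148.2²) = 233.2 Ω
∠Z = arctan(-148.2/180.0) = -39.47°
I = V/|Z| = 78.06 mA
P = VI cos φ = 18.2 × 0.07806 × cos(-39.47°) = 1.097 W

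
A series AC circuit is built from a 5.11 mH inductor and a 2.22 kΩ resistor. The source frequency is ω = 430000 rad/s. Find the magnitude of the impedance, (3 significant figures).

X_L = ωL = 2200 Ω
Z = 2220 + j2200 Ω
|Z| = √(2220² + 2200²) = 3120 Ω

3120 Ω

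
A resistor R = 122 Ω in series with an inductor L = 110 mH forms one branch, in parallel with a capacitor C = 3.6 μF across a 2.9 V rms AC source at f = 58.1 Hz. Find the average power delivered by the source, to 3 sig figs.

ω = 2πf = 365.1 rad/s
X_L = ωL = 40.2 Ω
X_C = 1/(ωC) = 761 Ω
Branch 1 (R+jX_L): Z₁ = 122 + j40.2 Ω, |Z₁| = 128 Ω
Branch 2 (−jX_C): Z₂ = −j761 Ω
Parallel: Z = Z₁Z₂/(Z₁+Z₂), |Z| = 134 Ω, ∠Z = 8.61°
I = V/|Z| = 21.7 mA
P = VI cos φ = 2.9 × 0.0217 × cos(8.61°) = 62.2 mW

62.2 mW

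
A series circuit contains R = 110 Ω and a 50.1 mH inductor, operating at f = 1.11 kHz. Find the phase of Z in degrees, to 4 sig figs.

ω = 2πf = 6974 rad/s
X_L = ωL = 349.4 Ω
Z = 110.0 + j349.4 Ω
|Z| = √(110.0² + 349.4²) = 366.3 Ω
∠Z = arctan(349.4/110.0) = 72.53°

72.53°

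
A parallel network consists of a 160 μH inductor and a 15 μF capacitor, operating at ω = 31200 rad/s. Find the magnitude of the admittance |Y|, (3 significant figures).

X_L = ωL = 4.99 Ω
X_C = 1/(ωC) = 2.14 Ω
Parallel: admittances add. Y = 1/(jωL) + jωC
Y = (0 + j0.268) S
|Y| = 0.268 S → |Z| = 1/|Y| = 3.74 Ω, ∠Z = −∠Y = -90.0°

268 mS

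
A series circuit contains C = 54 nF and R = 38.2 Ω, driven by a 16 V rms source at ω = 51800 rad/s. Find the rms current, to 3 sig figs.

44.5 mA

X_C = 1/(ωC) = 358 Ω
Z = 38.2 − j358 Ω
|Z| = √(38.2² + 358²) = 360 Ω
I = V/|Z| = 16/360 = 44.5 mA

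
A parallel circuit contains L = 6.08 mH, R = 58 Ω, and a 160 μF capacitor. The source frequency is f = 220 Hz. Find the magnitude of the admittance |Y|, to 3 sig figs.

ω = 2πf = 1382 rad/s
X_L = ωL = 8.40 Ω
X_C = 1/(ωC) = 4.52 Ω
Parallel: admittances add. Y = 1/R + 1/(jωL) + jωC
Y = (0.0172 + j0.102) S
|Y| = 0.104 S → |Z| = 1/|Y| = 9.65 Ω, ∠Z = −∠Y = -80.4°

104 mS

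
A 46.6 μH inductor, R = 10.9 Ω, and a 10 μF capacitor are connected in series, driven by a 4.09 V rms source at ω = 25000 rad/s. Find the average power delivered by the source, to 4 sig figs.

1.437 W

X_L = ωL = 1.165 Ω
X_C = 1/(ωC) = 4.000 Ω
Net reactance X = X_L − X_C = -2.835 Ω
Z = 10.90 − j2.835 Ω
|Z| = √(10.90² + 2.835²) = 11.26 Ω
∠Z = arctan(-2.835/10.90) = -14.58°
I = V/|Z| = 363.1 mA
P = VI cos φ = 4.09 × 0.3631 × cos(-14.58°) = 1.437 W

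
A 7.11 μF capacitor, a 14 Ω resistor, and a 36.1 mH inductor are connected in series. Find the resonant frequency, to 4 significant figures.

ω₀ = 1/√(LC) = 1/√(0.0361 × 7.11e-06) = 1974 rad/s
f₀ = ω₀/(2π) = 314.1 Hz

314.1 Hz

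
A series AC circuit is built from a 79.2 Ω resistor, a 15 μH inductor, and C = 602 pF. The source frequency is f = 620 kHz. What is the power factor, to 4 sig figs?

0.2104

ω = 2πf = 3.896e+06 rad/s
X_L = ωL = 58.43 Ω
X_C = 1/(ωC) = 426.4 Ω
Net reactance X = X_L − X_C = -368.0 Ω
Z = 79.20 − j368.0 Ω
|Z| = √(79.20² + 368.0²) = 376.4 Ω
∠Z = arctan(-368.0/79.20) = -77.85°
cos φ = cos(-77.85°) = 0.2104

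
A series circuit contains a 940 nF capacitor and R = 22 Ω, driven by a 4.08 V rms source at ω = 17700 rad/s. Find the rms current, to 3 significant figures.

X_C = 1/(ωC) = 60.1 Ω
Z = 22.0 − j60.1 Ω
|Z| = √(22.0² + 60.1²) = 64.0 Ω
I = V/|Z| = 4.08/64.0 = 63.7 mA

63.7 mA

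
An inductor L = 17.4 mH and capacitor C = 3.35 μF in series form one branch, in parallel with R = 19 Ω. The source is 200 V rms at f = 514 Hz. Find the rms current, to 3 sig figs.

11.9 A

ω = 2πf = 3230 rad/s
X_L = ωL = 56.2 Ω
X_C = 1/(ωC) = 92.4 Ω
Branch 1: Z₁ = R = 19.0 Ω
Branch 2 (series LC): Z₂ = j(X_L − X_C) = −j36.2 Ω
Parallel: Z = Z₁Z₂/(Z₁+Z₂), |Z| = 16.8 Ω, ∠Z = -27.7°
I = V/|Z| = 200/16.8 = 11.9 A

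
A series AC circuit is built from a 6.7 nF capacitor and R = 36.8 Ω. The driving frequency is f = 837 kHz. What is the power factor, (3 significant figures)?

ω = 2πf = 5.259e+06 rad/s
X_C = 1/(ωC) = 28.4 Ω
Z = 36.8 − j28.4 Ω
|Z| = √(36.8² + 28.4²) = 46.5 Ω
∠Z = arctan(-28.4/36.8) = -37.6°
cos φ = cos(-37.6°) = 0.792

0.792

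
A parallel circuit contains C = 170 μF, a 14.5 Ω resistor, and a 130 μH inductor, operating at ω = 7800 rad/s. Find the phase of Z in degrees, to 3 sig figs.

-78.5°

X_L = ωL = 1.01 Ω
X_C = 1/(ωC) = 0.754 Ω
Parallel: admittances add. Y = 1/R + 1/(jωL) + jωC
Y = (0.0690 + j0.340) S
|Y| = 0.347 S → |Z| = 1/|Y| = 2.88 Ω, ∠Z = −∠Y = -78.5°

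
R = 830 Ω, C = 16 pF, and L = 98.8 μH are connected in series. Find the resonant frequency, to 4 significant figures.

ω₀ = 1/√(LC) = 1/√(9.88e-05 × 1.6e-11) = 2.515e+07 rad/s
f₀ = ω₀/(2π) = 4.003 MHz

4.003 MHz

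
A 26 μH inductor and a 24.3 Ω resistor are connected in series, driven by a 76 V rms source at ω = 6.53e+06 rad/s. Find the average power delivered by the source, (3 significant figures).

X_L = ωL = 170 Ω
Z = 24.3 + j170 Ω
|Z| = √(24.3² + 170²) = 172 Ω
∠Z = arctan(170/24.3) = 81.9°
I = V/|Z| = 443 mA
P = VI cos φ = 76 × 0.443 × cos(81.9°) = 4.77 W

4.77 W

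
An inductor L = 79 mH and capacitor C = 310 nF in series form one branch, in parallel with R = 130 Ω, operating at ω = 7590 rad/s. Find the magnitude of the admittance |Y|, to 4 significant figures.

9.590 mS

X_L = ωL = 599.6 Ω
X_C = 1/(ωC) = 425.0 Ω
Branch 1: Z₁ = R = 130.0 Ω
Branch 2 (series LC): Z₂ = j(X_L − X_C) = j174.6 Ω
Parallel: Z = Z₁Z₂/(Z₁+Z₂), |Z| = 104.3 Ω, ∠Z = 36.67°
|Y| = 1/|Z| = 9.590 mS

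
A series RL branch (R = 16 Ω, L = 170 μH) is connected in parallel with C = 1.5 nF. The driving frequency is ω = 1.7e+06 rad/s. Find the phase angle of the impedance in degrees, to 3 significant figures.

X_L = ωL = 289 Ω
X_C = 1/(ωC) = 392 Ω
Branch 1 (R+jX_L): Z₁ = 16.0 + j289 Ω, |Z₁| = 289 Ω
Branch 2 (−jX_C): Z₂ = −j392 Ω
Parallel: Z = Z₁Z₂/(Z₁+Z₂), |Z| = 1090 Ω, ∠Z = 78.0°

78.0°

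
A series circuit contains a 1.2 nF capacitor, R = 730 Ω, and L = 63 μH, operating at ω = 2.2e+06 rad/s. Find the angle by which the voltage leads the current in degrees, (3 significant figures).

X_L = ωL = 139 Ω
X_C = 1/(ωC) = 379 Ω
Net reactance X = X_L − X_C = -240 Ω
Z = 730 − j240 Ω
|Z| = √(730² + 240²) = 768 Ω
∠Z = arctan(-240/730) = -18.2°

-18.2°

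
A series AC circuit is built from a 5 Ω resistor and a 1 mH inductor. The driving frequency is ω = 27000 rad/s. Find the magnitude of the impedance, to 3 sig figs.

X_L = ωL = 27.0 Ω
Z = 5.00 + j27.0 Ω
|Z| = √(5.00² + 27.0²) = 27.5 Ω

27.5 Ω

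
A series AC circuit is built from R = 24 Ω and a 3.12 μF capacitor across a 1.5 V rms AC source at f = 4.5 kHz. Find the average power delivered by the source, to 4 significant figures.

ω = 2πf = 28270 rad/s
X_C = 1/(ωC) = 11.34 Ω
Z = 24.00 − j11.34 Ω
|Z| = √(24.00² + 11.34²) = 26.54 Ω
∠Z = arctan(-11.34/24.00) = -25.28°
I = V/|Z| = 56.51 mA
P = VI cos φ = 1.5 × 0.05651 × cos(-25.28°) = 76.65 mW

76.65 mW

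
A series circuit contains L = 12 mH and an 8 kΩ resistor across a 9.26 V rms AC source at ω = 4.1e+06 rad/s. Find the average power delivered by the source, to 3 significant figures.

276 μW

X_L = ωL = 49200 Ω
Z = 8000 + j49200 Ω
|Z| = √(8000² + 49200²) = 49800 Ω
∠Z = arctan(49200/8000) = 80.8°
I = V/|Z| = 186 μA
P = VI cos φ = 9.26 × 0.000186 × cos(80.8°) = 276 μW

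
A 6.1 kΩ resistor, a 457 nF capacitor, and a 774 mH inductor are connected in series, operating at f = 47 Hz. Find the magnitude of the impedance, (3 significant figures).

ω = 2πf = 295.3 rad/s
X_L = ωL = 229 Ω
X_C = 1/(ωC) = 7410 Ω
Net reactance X = X_L − X_C = -7180 Ω
Z = 6100 − j7180 Ω
|Z| = √(6100² + 7180²) = 9420 Ω

9420 Ω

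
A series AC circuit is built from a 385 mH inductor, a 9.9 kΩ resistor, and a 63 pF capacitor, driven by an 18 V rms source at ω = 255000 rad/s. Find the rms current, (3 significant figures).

483 μA

X_L = ωL = 98200 Ω
X_C = 1/(ωC) = 62200 Ω
Net reactance X = X_L − X_C = 35900 Ω
Z = 9900 + j35900 Ω
|Z| = √(9900² + 35900²) = 37300 Ω
I = V/|Z| = 18/37300 = 483 μA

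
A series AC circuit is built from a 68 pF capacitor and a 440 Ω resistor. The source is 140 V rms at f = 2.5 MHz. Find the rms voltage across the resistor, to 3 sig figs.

ω = 2πf = 1.571e+07 rad/s
X_C = 1/(ωC) = 936 Ω
Z = 440 − j936 Ω
|Z| = √(440² + 936²) = 1030 Ω
I = V/|Z| = 135 mA
V_R = I·|Z_R| = 0.135 × 440 = 59.5 V

59.5 V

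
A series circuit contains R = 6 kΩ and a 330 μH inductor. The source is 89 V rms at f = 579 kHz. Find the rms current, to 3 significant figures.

ω = 2πf = 3.638e+06 rad/s
X_L = ωL = 1200 Ω
Z = 6000 + j1200 Ω
|Z| = √(6000² + 1200²) = 6120 Ω
I = V/|Z| = 89/6120 = 14.5 mA

14.5 mA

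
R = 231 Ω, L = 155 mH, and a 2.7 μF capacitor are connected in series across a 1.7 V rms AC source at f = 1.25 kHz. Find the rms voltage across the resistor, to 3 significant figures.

0.329 V

ω = 2πf = 7854 rad/s
X_L = ωL = 1220 Ω
X_C = 1/(ωC) = 47.2 Ω
Net reactance X = X_L − X_C = 1170 Ω
Z = 231 + j1170 Ω
|Z| = √(231² + 1170²) = 1190 Ω
I = V/|Z| = 1.43 mA
V_R = I·|Z_R| = 0.00143 × 231 = 0.329 V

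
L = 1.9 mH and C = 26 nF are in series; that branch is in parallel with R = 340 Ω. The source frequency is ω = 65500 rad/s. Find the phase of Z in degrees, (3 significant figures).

-36.3°

X_L = ωL = 124 Ω
X_C = 1/(ωC) = 587 Ω
Branch 1: Z₁ = R = 340 Ω
Branch 2 (series LC): Z₂ = j(X_L − X_C) = −j463 Ω
Parallel: Z = Z₁Z₂/(Z₁+Z₂), |Z| = 274 Ω, ∠Z = -36.3°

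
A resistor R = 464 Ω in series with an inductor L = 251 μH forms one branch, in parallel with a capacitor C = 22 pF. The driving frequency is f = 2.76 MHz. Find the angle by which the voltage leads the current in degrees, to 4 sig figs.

-81.08°

ω = 2πf = 1.734e+07 rad/s
X_L = ωL = 4353 Ω
X_C = 1/(ωC) = 2621 Ω
Branch 1 (R+jX_L): Z₁ = 464.0 + j4353 Ω, |Z₁| = 4377 Ω
Branch 2 (−jX_C): Z₂ = −j2621 Ω
Parallel: Z = Z₁Z₂/(Z₁+Z₂), |Z| = 6400 Ω, ∠Z = -81.08°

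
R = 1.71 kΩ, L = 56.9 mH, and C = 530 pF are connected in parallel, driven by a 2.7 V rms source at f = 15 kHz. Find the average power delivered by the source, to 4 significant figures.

ω = 2πf = 94250 rad/s
X_L = ωL = 5363 Ω
X_C = 1/(ωC) = 20020 Ω
Parallel: admittances add. Y = 1/R + 1/(jωL) + jωC
Y = (0.0005848 − j0.0001365) S
|Y| = 0.0006005 S → |Z| = 1/|Y| = 1665 Ω, ∠Z = −∠Y = 13.14°
I = V/|Z| = 1.621 mA
P = VI cos φ = 2.7 × 0.001621 × cos(13.14°) = 4.263 mW

4.263 mW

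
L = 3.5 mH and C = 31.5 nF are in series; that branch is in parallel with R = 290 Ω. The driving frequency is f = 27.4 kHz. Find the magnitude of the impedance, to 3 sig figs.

ω = 2πf = 172200 rad/s
X_L = ωL = 603 Ω
X_C = 1/(ωC) = 184 Ω
Branch 1: Z₁ = R = 290 Ω
Branch 2 (series LC): Z₂ = j(X_L − X_C) = j418 Ω
Parallel: Z = Z₁Z₂/(Z₁+Z₂), |Z| = 238 Ω, ∠Z = 34.7°

238 Ω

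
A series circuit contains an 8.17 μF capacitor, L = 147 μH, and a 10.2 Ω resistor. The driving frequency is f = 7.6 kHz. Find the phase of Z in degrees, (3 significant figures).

ω = 2πf = 47750 rad/s
X_L = ωL = 7.02 Ω
X_C = 1/(ωC) = 2.56 Ω
Net reactance X = X_L − X_C = 4.46 Ω
Z = 10.2 + j4.46 Ω
|Z| = √(10.2² + 4.46²) = 11.1 Ω
∠Z = arctan(4.46/10.2) = 23.6°

23.6°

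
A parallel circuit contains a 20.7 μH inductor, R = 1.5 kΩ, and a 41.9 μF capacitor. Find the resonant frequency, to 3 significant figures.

5.40 kHz

ω₀ = 1/√(LC) = 1/√(2.07e-05 × 4.19e-05) = 33960 rad/s
f₀ = ω₀/(2π) = 5.40 kHz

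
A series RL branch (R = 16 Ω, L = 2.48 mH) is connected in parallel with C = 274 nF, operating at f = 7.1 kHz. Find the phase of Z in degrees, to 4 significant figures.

-69.19°

ω = 2πf = 44610 rad/s
X_L = ωL = 110.6 Ω
X_C = 1/(ωC) = 81.81 Ω
Branch 1 (R+jX_L): Z₁ = 16.00 + j110.6 Ω, |Z₁| = 111.8 Ω
Branch 2 (−jX_C): Z₂ = −j81.81 Ω
Parallel: Z = Z₁Z₂/(Z₁+Z₂), |Z| = 277.4 Ω, ∠Z = -69.19°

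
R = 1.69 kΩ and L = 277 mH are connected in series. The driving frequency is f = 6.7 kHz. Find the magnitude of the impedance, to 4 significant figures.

ω = 2πf = 42100 rad/s
X_L = ωL = 11660 Ω
Z = 1690 + j11660 Ω
|Z| = √(1690² + 11660²) = 11780 Ω

11780 Ω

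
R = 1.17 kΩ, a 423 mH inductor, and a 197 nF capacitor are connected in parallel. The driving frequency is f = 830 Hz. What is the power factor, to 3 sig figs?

0.830

ω = 2πf = 5215 rad/s
X_L = ωL = 2210 Ω
X_C = 1/(ωC) = 973 Ω
Parallel: admittances add. Y = 1/R + 1/(jωL) + jωC
Y = (0.000855 + j0.000574) S
|Y| = 0.00103 S → |Z| = 1/|Y| = 971 Ω, ∠Z = −∠Y = -33.9°
cos φ = cos(-33.9°) = 0.830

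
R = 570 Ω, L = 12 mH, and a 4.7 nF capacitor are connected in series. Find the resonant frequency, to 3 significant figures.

21.2 kHz

ω₀ = 1/√(LC) = 1/√(0.012 × 4.7e-09) = 133200 rad/s
f₀ = ω₀/(2π) = 21.2 kHz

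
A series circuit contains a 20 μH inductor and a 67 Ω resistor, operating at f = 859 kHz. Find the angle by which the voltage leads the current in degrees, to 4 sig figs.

ω = 2πf = 5.397e+06 rad/s
X_L = ωL = 107.9 Ω
Z = 67.00 + j107.9 Ω
|Z| = √(67.00² + 107.9²) = 127.0 Ω
∠Z = arctan(107.9/67.00) = 58.17°

58.17°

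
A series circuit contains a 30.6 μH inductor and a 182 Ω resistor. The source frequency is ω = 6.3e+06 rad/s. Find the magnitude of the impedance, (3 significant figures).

X_L = ωL = 193 Ω
Z = 182 + j193 Ω
|Z| = √(182² + 193²) = 265 Ω

265 Ω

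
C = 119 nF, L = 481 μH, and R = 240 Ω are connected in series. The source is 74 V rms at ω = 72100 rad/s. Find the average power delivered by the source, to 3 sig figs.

20.4 W

X_L = ωL = 34.7 Ω
X_C = 1/(ωC) = 117 Ω
Net reactance X = X_L − X_C = -81.9 Ω
Z = 240 − j81.9 Ω
|Z| = √(240² + 81.9²) = 254 Ω
∠Z = arctan(-81.9/240) = -18.8°
I = V/|Z| = 292 mA
P = VI cos φ = 74 × 0.292 × cos(-18.8°) = 20.4 W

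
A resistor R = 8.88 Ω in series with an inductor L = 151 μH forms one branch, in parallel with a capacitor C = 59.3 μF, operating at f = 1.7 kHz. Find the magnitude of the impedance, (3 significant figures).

1.60 Ω

ω = 2πf = 10680 rad/s
X_L = ωL = 1.61 Ω
X_C = 1/(ωC) = 1.58 Ω
Branch 1 (R+jX_L): Z₁ = 8.88 + j1.61 Ω, |Z₁| = 9.03 Ω
Branch 2 (−jX_C): Z₂ = −j1.58 Ω
Parallel: Z = Z₁Z₂/(Z₁+Z₂), |Z| = 1.60 Ω, ∠Z = -79.9°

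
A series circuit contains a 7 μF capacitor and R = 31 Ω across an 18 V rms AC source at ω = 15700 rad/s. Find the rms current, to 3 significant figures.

X_C = 1/(ωC) = 9.10 Ω
Z = 31.0 − j9.10 Ω
|Z| = √(31.0² + 9.10²) = 32.3 Ω
I = V/|Z| = 18/32.3 = 557 mA

557 mA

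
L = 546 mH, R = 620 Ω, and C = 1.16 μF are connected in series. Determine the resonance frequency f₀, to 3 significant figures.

200 Hz

ω₀ = 1/√(LC) = 1/√(0.546 × 1.16e-06) = 1257 rad/s
f₀ = ω₀/(2π) = 200 Hz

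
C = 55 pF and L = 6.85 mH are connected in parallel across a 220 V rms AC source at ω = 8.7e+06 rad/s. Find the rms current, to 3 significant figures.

X_L = ωL = 59600 Ω
X_C = 1/(ωC) = 2090 Ω
Parallel: admittances add. Y = 1/(jωL) + jωC
Y = (0 + j0.000462) S
|Y| = 0.000462 S → |Z| = 1/|Y| = 2170 Ω, ∠Z = −∠Y = -90.0°
I = V/|Z| = 220/2170 = 102 mA

102 mA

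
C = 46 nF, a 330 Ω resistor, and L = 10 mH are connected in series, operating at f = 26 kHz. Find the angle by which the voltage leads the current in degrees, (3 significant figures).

ω = 2πf = 163400 rad/s
X_L = ωL = 1630 Ω
X_C = 1/(ωC) = 133 Ω
Net reactance X = X_L − X_C = 1500 Ω
Z = 330 + j1500 Ω
|Z| = √(330² + 1500²) = 1540 Ω
∠Z = arctan(1500/330) = 77.6°

77.6°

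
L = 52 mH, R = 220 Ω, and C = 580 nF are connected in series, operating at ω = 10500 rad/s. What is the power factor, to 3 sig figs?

0.499

X_L = ωL = 546 Ω
X_C = 1/(ωC) = 164 Ω
Net reactance X = X_L − X_C = 382 Ω
Z = 220 + j382 Ω
|Z| = √(220² + 382²) = 441 Ω
∠Z = arctan(382/220) = 60.0°
cos φ = cos(60.0°) = 0.499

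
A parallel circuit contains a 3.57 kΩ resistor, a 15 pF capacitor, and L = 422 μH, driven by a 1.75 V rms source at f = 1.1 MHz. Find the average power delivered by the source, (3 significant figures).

858 μW

ω = 2πf = 6.912e+06 rad/s
X_L = ωL = 2920 Ω
X_C = 1/(ωC) = 9650 Ω
Parallel: admittances add. Y = 1/R + 1/(jωL) + jωC
Y = (0.000280 − j0.000239) S
|Y| = 0.000368 S → |Z| = 1/|Y| = 2710 Ω, ∠Z = −∠Y = 40.5°
I = V/|Z| = 645 μA
P = VI cos φ = 1.75 × 0.000645 × cos(40.5°) = 858 μW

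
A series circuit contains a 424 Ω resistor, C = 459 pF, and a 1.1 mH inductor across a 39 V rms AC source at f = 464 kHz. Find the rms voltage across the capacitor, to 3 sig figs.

11.7 V

ω = 2πf = 2.915e+06 rad/s
X_L = ωL = 3210 Ω
X_C = 1/(ωC) = 747 Ω
Net reactance X = X_L − X_C = 2460 Ω
Z = 424 + j2460 Ω
|Z| = √(424² + 2460²) = 2500 Ω
I = V/|Z| = 15.6 mA
V_C = I·|Z_C| = 0.0156 × 747 = 11.7 V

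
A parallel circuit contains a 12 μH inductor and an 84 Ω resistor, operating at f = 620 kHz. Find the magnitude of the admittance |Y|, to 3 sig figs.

24.5 mS

ω = 2πf = 3.896e+06 rad/s
X_L = ωL = 46.7 Ω
Parallel: admittances add. Y = 1/R + 1/(jωL)
Y = (0.0119 − j0.0214) S
|Y| = 0.0245 S → |Z| = 1/|Y| = 40.8 Ω, ∠Z = −∠Y = 60.9°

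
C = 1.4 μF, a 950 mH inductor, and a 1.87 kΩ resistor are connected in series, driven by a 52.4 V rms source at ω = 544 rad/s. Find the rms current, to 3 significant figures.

25.8 mA

X_L = ωL = 517 Ω
X_C = 1/(ωC) = 1310 Ω
Net reactance X = X_L − X_C = -796 Ω
Z = 1870 − j796 Ω
|Z| = √(1870² + 796²) = 2030 Ω
I = V/|Z| = 52.4/2030 = 25.8 mA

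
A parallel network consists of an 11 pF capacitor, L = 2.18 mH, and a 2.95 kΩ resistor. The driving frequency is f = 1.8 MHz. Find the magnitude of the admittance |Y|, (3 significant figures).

349 μS

ω = 2πf = 1.131e+07 rad/s
X_L = ωL = 24700 Ω
X_C = 1/(ωC) = 8040 Ω
Parallel: admittances add. Y = 1/R + 1/(jωL) + jωC
Y = (0.000339 + j8.38e-05) S
|Y| = 0.000349 S → |Z| = 1/|Y| = 2860 Ω, ∠Z = −∠Y = -13.9°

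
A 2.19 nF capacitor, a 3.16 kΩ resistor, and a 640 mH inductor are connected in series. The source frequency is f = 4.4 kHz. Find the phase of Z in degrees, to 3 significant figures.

ω = 2πf = 27650 rad/s
X_L = ωL = 17700 Ω
X_C = 1/(ωC) = 16500 Ω
Net reactance X = X_L − X_C = 1180 Ω
Z = 3160 + j1180 Ω
|Z| = √(3160² + 1180²) = 3370 Ω
∠Z = arctan(1180/3160) = 20.4°

20.4°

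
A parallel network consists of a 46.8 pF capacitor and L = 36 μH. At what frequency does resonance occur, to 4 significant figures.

3.877 MHz

ω₀ = 1/√(LC) = 1/√(3.6e-05 × 4.68e-11) = 2.436e+07 rad/s
f₀ = ω₀/(2π) = 3.877 MHz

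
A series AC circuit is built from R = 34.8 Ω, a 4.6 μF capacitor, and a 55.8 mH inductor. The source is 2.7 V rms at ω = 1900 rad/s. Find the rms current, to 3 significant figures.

75.4 mA

X_L = ωL = 106 Ω
X_C = 1/(ωC) = 114 Ω
Net reactance X = X_L − X_C = -8.40 Ω
Z = 34.8 − j8.40 Ω
|Z| = √(34.8² + 8.40²) = 35.8 Ω
I = V/|Z| = 2.7/35.8 = 75.4 mA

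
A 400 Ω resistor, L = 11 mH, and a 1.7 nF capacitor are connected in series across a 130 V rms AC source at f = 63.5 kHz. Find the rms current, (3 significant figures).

ω = 2πf = 399000 rad/s
X_L = ωL = 4390 Ω
X_C = 1/(ωC) = 1470 Ω
Net reactance X = X_L − X_C = 2910 Ω
Z = 400 + j2910 Ω
|Z| = √(400² + 2910²) = 2940 Ω
I = V/|Z| = 130/2940 = 44.2 mA

44.2 mA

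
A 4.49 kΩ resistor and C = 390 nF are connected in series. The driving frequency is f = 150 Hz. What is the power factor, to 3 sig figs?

0.855

ω = 2πf = 942.5 rad/s
X_C = 1/(ωC) = 2720 Ω
Z = 4490 − j2720 Ω
|Z| = √(4490² + 2720²) = 5250 Ω
∠Z = arctan(-2720/4490) = -31.2°
cos φ = cos(-31.2°) = 0.855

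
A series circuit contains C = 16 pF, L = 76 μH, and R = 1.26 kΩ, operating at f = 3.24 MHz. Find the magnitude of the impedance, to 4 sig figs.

ω = 2πf = 2.036e+07 rad/s
X_L = ωL = 1547 Ω
X_C = 1/(ωC) = 3070 Ω
Net reactance X = X_L − X_C = -1523 Ω
Z = 1260 − j1523 Ω
|Z| = √(1260² + 1523²) = 1977 Ω

1977 Ω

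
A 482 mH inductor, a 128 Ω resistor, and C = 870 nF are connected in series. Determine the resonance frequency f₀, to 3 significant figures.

246 Hz

ω₀ = 1/√(LC) = 1/√(0.482 × 8.7e-07) = 1544 rad/s
f₀ = ω₀/(2π) = 246 Hz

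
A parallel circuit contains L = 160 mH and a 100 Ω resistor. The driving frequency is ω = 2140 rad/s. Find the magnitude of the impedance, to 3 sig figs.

96.0 Ω

X_L = ωL = 342 Ω
Parallel: admittances add. Y = 1/R + 1/(jωL)
Y = (0.0100 − j0.00292) S
|Y| = 0.0104 S → |Z| = 1/|Y| = 96.0 Ω, ∠Z = −∠Y = 16.3°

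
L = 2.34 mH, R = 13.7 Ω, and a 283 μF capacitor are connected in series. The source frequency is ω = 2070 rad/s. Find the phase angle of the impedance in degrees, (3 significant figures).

12.9°

X_L = ωL = 4.84 Ω
X_C = 1/(ωC) = 1.71 Ω
Net reactance X = X_L − X_C = 3.14 Ω
Z = 13.7 + j3.14 Ω
|Z| = √(13.7² + 3.14²) = 14.1 Ω
∠Z = arctan(3.14/13.7) = 12.9°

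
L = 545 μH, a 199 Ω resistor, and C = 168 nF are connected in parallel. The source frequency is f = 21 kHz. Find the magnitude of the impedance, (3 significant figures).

ω = 2πf = 131900 rad/s
X_L = ωL = 71.9 Ω
X_C = 1/(ωC) = 45.1 Ω
Parallel: admittances add. Y = 1/R + 1/(jωL) + jωC
Y = (0.00503 + j0.00826) S
|Y| = 0.00967 S → |Z| = 1/|Y| = 103 Ω, ∠Z = −∠Y = -58.7°

103 Ω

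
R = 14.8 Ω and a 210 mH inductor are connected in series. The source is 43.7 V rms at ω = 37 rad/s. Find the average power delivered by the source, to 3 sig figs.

101 W

X_L = ωL = 7.77 Ω
Z = 14.8 + j7.77 Ω
|Z| = √(14.8² + 7.77²) = 16.7 Ω
∠Z = arctan(7.77/14.8) = 27.7°
I = V/|Z| = 2.61 A
P = VI cos φ = 43.7 × 2.61 × cos(27.7°) = 101 W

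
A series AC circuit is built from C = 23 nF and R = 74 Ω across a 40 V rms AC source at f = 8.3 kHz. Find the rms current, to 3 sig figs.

47.8 mA

ω = 2πf = 52150 rad/s
X_C = 1/(ωC) = 834 Ω
Z = 74.0 − j834 Ω
|Z| = √(74.0² + 834²) = 837 Ω
I = V/|Z| = 40/837 = 47.8 mA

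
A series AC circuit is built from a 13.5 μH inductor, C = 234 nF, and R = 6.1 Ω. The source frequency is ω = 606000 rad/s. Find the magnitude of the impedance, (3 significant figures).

6.20 Ω

X_L = ωL = 8.18 Ω
X_C = 1/(ωC) = 7.05 Ω
Net reactance X = X_L − X_C = 1.13 Ω
Z = 6.10 + j1.13 Ω
|Z| = √(6.10² + 1.13²) = 6.20 Ω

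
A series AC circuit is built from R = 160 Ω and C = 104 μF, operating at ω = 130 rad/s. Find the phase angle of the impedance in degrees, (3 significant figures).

X_C = 1/(ωC) = 74.0 Ω
Z = 160 − j74.0 Ω
|Z| = √(160² + 74.0²) = 176 Ω
∠Z = arctan(-74.0/160) = -24.8°

-24.8°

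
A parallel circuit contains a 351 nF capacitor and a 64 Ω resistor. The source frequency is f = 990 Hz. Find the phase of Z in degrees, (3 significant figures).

-7.95°

ω = 2πf = 6220 rad/s
X_C = 1/(ωC) = 458 Ω
Parallel: admittances add. Y = 1/R + jωC
Y = (0.0156 + j0.00218) S
|Y| = 0.0158 S → |Z| = 1/|Y| = 63.4 Ω, ∠Z = −∠Y = -7.95°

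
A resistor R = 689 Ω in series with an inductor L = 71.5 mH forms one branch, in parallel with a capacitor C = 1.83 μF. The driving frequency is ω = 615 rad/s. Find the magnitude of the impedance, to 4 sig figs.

562.8 Ω

X_L = ωL = 43.97 Ω
X_C = 1/(ωC) = 888.5 Ω
Branch 1 (R+jX_L): Z₁ = 689.0 + j43.97 Ω, |Z₁| = 690.4 Ω
Branch 2 (−jX_C): Z₂ = −j888.5 Ω
Parallel: Z = Z₁Z₂/(Z₁+Z₂), |Z| = 562.8 Ω, ∠Z = -35.56°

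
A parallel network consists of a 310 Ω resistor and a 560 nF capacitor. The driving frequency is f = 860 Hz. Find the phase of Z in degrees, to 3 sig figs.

ω = 2πf = 5404 rad/s
X_C = 1/(ωC) = 330 Ω
Parallel: admittances add. Y = 1/R + jωC
Y = (0.00323 + j0.00303) S
|Y| = 0.00442 S → |Z| = 1/|Y| = 226 Ω, ∠Z = −∠Y = -43.2°

-43.2°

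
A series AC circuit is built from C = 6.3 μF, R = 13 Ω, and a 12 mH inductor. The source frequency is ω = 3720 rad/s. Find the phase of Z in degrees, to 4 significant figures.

8.620°

X_L = ωL = 44.64 Ω
X_C = 1/(ωC) = 42.67 Ω
Net reactance X = X_L − X_C = 1.971 Ω
Z = 13.00 + j1.971 Ω
|Z| = √(13.00² + 1.971²) = 13.15 Ω
∠Z = arctan(1.971/13.00) = 8.620°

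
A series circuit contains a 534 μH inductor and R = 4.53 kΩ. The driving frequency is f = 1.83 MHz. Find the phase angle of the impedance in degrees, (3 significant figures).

53.6°

ω = 2πf = 1.15e+07 rad/s
X_L = ωL = 6140 Ω
Z = 4530 + j6140 Ω
|Z| = √(4530² + 6140²) = 7630 Ω
∠Z = arctan(6140/4530) = 53.6°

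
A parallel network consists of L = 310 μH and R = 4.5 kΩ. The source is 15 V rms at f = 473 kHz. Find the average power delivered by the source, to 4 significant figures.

50.00 mW

ω = 2πf = 2.972e+06 rad/s
X_L = ωL = 921.3 Ω
Parallel: admittances add. Y = 1/R + 1/(jωL)
Y = (0.0002222 − j0.001085) S
|Y| = 0.001108 S → |Z| = 1/|Y| = 902.6 Ω, ∠Z = −∠Y = 78.43°
I = V/|Z| = 16.62 mA
P = VI cos φ = 15 × 0.01662 × cos(78.43°) = 50.00 mW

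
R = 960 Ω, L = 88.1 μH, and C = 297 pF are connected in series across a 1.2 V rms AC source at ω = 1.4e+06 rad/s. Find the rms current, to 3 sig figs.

X_L = ωL = 123 Ω
X_C = 1/(ωC) = 2410 Ω
Net reactance X = X_L − X_C = -2280 Ω
Z = 960 − j2280 Ω
|Z| = √(960² + 2280²) = 2480 Ω
I = V/|Z| = 1.2/2480 = 485 μA

485 μA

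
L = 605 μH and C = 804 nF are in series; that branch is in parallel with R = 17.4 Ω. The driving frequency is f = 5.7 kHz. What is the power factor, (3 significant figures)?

0.600

ω = 2πf = 35810 rad/s
X_L = ωL = 21.7 Ω
X_C = 1/(ωC) = 34.7 Ω
Branch 1: Z₁ = R = 17.4 Ω
Branch 2 (series LC): Z₂ = j(X_L − X_C) = −j13.1 Ω
Parallel: Z = Z₁Z₂/(Z₁+Z₂), |Z| = 10.4 Ω, ∠Z = -53.1°
cos φ = cos(-53.1°) = 0.600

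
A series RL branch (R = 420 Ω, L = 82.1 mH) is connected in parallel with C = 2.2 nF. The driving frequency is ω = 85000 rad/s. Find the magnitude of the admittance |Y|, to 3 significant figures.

45.0 μS

X_L = ωL = 6980 Ω
X_C = 1/(ωC) = 5350 Ω
Branch 1 (R+jX_L): Z₁ = 420 + j6980 Ω, |Z₁| = 6990 Ω
Branch 2 (−jX_C): Z₂ = −j5350 Ω
Parallel: Z = Z₁Z₂/(Z₁+Z₂), |Z| = 22200 Ω, ∠Z = -79.0°
|Y| = 1/|Z| = 45.0 μS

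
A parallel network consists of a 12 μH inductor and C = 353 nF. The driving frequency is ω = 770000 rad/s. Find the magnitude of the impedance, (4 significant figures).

X_L = ωL = 9.240 Ω
X_C = 1/(ωC) = 3.679 Ω
Parallel: admittances add. Y = 1/(jωL) + jωC
Y = (0 + j0.1636) S
|Y| = 0.1636 S → |Z| = 1/|Y| = 6.113 Ω, ∠Z = −∠Y = -90.00°

6.113 Ω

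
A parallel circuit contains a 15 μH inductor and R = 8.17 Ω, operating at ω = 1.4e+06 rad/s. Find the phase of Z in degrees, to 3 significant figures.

X_L = ωL = 21.0 Ω
Parallel: admittances add. Y = 1/R + 1/(jωL)
Y = (0.122 − j0.0476) S
|Y| = 0.131 S → |Z| = 1/|Y| = 7.61 Ω, ∠Z = −∠Y = 21.3°

21.3°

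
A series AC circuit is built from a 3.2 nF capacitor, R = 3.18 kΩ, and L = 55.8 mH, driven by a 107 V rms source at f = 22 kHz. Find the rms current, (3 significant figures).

17.0 mA

ω = 2πf = 138200 rad/s
X_L = ωL = 7710 Ω
X_C = 1/(ωC) = 2260 Ω
Net reactance X = X_L − X_C = 5450 Ω
Z = 3180 + j5450 Ω
|Z| = √(3180² + 5450²) = 6310 Ω
I = V/|Z| = 107/6310 = 17.0 mA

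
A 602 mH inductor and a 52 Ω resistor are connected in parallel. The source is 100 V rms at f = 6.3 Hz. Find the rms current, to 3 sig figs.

ω = 2πf = 39.58 rad/s
X_L = ωL = 23.8 Ω
Parallel: admittances add. Y = 1/R + 1/(jωL)
Y = (0.0192 − j0.0420) S
|Y| = 0.0462 S → |Z| = 1/|Y| = 21.7 Ω, ∠Z = −∠Y = 65.4°
I = V/|Z| = 100/21.7 = 4.62 A

4.62 A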